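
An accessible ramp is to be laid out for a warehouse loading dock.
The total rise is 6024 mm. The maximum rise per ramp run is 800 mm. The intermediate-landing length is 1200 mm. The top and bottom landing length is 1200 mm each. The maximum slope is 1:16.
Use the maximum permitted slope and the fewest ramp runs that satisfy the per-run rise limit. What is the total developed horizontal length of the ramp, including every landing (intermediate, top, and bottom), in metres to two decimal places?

107.18 m

⌈6024/800⌉ = 8 ramp runs. That means 7 intermediate landings.
Horizontal run for 6024 mm of rise at 1:16 is 6024 × 16 = 96384 mm.
Intermediate landings: 7 × 1200 = 8400 mm.
Top and bottom landings: 2 × 1200 = 2400 mm.
Total = 96384 + 8400 + 2400 = 107184 mm.
= 107.18 m.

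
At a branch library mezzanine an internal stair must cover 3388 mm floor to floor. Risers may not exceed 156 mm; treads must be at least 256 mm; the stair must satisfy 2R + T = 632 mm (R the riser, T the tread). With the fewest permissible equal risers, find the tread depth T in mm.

⌈3388/156⌉ = 22 risers.
Each riser is 3388/22 = 154 mm (≤ 156 mm).
Tread T = 632 − 2 × 154 = 324 mm (≥ 256 mm).

324 mm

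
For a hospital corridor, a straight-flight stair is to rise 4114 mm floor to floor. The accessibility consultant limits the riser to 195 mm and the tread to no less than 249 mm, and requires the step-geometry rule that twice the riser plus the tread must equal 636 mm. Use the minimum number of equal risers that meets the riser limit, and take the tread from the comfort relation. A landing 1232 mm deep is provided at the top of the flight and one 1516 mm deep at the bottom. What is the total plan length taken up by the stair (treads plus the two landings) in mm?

4114 / 195 = 21.097 → round up to 22 risers.
Riser R = 4114 / 22 = 187 mm, within the 195 mm limit.
Tread T = 636 − 2 × 187 = 262 mm (≥ 249 mm).
22 risers give 21 treads; going = 21 × 262 = 5502 mm.
Enclosure = 5502 + 1232 + 1516 = 8250 mm.

8250 mm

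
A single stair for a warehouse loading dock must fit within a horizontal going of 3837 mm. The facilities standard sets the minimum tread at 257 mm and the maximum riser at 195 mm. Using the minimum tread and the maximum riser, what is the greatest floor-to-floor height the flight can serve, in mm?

2925 mm

Treads that fit: ⌊3837 / 257⌋ = 14.
Risers = treads + 1 = 15.
Maximum height = 15 × 195 = 2925 mm.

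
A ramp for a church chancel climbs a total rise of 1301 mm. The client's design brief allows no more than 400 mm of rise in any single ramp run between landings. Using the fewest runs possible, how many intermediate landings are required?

1301 / 400 = 3.25, so 4 ramp runs are needed.
4 runs are separated by 3 intermediate landings.

3 intermediate landings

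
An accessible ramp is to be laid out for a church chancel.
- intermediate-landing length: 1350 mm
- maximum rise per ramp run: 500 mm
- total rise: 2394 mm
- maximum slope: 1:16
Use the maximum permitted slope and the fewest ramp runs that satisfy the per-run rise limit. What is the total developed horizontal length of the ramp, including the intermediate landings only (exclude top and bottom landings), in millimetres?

At most 500 each: 2394/500 = 4.79, giving 5 ramp runs. That means 4 intermediate landings.
Ramp run (horizontal) at 1:16: 2394 × 16 = 38304 mm.
4 intermediate landings contribute 4 × 1350 = 5400 mm.
Total developed length = 38304 + 5400 = 43704 mm.

43704 mm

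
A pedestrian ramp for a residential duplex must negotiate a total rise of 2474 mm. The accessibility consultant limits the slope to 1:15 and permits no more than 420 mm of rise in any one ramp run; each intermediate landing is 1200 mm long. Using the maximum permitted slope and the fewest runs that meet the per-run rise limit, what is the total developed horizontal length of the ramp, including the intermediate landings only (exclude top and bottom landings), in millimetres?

43110 mm

2474 / 420 = 5.890 → round up to 6 ramp runs. That means 5 intermediate landings.
Ramp run (horizontal) at 1:15: 2474 × 15 = 37110 mm.
5 intermediate landings contribute 5 × 1200 = 6000 mm.
Total developed length = 37110 + 6000 = 43110 mm.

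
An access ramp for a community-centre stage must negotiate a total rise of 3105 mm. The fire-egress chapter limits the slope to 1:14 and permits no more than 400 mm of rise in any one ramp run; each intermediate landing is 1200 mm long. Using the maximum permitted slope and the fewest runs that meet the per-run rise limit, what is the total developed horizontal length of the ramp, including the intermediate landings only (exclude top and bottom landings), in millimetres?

3105 / 400 = 7.76, so 8 ramp runs are needed. That means 7 intermediate landings.
Ramp run (horizontal) at 1:14: 3105 × 14 = 43470 mm.
Intermediate landings: 7 × 1200 = 8400 mm.
Developed length = 43470 + 8400 = 51870 mm.

51870 mm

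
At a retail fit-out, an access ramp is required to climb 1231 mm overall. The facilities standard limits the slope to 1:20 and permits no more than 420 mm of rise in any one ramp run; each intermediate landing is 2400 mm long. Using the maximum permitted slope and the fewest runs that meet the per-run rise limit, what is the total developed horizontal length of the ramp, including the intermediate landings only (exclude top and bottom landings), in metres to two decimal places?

1231 / 420 = 2.931 → round up to 3 ramp runs. That means 2 intermediate landings.
Ramp run (horizontal) at 1:20: 1231 × 20 = 24620 mm.
2 intermediate landings contribute 2 × 2400 = 4800 mm.
Total developed length = 24620 + 4800 = 29420 mm.
= 29.42 m.

29.42 m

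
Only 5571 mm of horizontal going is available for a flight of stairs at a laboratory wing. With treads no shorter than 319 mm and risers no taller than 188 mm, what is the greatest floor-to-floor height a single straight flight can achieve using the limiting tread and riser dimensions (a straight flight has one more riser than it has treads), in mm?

Treads that fit: ⌊5571 / 319⌋ = 17.
Risers = treads + 1 = 18.
Maximum height = 18 × 188 = 3384 mm.

3384 mm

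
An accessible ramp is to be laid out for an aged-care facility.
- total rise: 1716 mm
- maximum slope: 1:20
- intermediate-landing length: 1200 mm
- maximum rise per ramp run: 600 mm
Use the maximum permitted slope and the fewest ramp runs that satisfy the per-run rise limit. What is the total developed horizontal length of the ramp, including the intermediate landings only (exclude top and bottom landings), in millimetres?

At most 600 each: 1716/600 = 2.86, giving 3 ramp runs. That means 2 intermediate landings.
Ramp run (horizontal) at 1:20: 1716 × 20 = 34320 mm.
2 intermediate landings contribute 2 × 1200 = 2400 mm.
Developed length = 34320 + 2400 = 36720 mm.

36720 mm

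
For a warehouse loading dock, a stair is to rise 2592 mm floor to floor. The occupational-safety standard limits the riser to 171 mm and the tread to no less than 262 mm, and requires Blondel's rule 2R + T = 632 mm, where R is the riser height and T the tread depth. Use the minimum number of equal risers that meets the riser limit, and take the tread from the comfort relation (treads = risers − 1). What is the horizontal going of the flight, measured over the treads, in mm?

4620 mm

⌈2592/171⌉ = 16 risers.
Each riser is 2592/16 = 162 mm (≤ 171 mm).
From 2R + T = 632: T = 632 − 324 = 308 mm.
Going = (16 − 1) × 308 = 4620 mm.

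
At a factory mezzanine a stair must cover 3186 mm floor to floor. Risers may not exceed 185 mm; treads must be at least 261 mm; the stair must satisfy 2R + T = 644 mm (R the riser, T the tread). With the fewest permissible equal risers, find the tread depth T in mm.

290 mm

⌈3186/185⌉ = 18 risers.
R = 3186 ÷ 18 = 177 mm.
From 2R + T = 644: T = 644 − 354 = 290 mm.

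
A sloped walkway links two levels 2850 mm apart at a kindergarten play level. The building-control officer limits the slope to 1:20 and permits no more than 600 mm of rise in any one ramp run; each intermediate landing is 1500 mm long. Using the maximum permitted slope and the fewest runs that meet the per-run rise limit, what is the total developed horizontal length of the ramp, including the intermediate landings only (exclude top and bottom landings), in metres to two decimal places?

63.00 m

At most 600 each: 2850/600 = 4.75, giving 5 ramp runs. That means 4 intermediate landings.
Horizontal run for 2850 mm of rise at 1:20 is 2850 × 20 = 57000 mm.
Intermediate landings: 4 × 1500 = 6000 mm.
Total developed length = 57000 + 6000 = 63000 mm.
= 63.00 m.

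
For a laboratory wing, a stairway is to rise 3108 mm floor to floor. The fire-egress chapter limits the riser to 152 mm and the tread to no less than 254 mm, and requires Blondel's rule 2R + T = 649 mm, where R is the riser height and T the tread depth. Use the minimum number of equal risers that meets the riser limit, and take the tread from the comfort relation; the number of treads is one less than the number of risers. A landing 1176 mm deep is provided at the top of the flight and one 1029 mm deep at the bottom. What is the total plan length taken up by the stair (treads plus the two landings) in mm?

⌈3108/152⌉ = 21 risers.
Each riser is 3108/21 = 148 mm (≤ 152 mm).
From 2R + T = 649: T = 649 − 296 = 353 mm.
Treads = 21 − 1 = 20; going = 20 × 353 = 7060 mm.
Enclosure = 7060 + 1176 + 1029 = 9265 mm.

9265 mm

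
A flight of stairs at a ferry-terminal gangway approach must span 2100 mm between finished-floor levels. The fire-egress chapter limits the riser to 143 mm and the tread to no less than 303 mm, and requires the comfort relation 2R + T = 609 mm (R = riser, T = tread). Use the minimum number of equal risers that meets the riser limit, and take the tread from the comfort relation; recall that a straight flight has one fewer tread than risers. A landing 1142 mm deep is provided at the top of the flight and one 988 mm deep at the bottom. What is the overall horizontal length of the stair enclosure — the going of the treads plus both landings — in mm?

2100 / 143 = 14.685 → round up to 15 risers.
R = 2100 ÷ 15 = 140 mm.
Tread T = 609 − 2 × 140 = 329 mm (≥ 303 mm).
15 risers give 14 treads; going = 14 × 329 = 4606 mm.
Enclosure = 4606 + 1142 + 988 = 6736 mm.

6736 mm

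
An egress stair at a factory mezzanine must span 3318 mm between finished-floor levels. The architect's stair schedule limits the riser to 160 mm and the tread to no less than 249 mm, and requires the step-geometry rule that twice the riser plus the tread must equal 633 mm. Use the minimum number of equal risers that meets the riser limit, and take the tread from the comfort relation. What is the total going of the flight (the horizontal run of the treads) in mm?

3318 / 160 = 20.74, so 21 risers are needed.
Riser R = 3318 / 21 = 158 mm, within the 160 mm limit.
T = 633 − 2·158 = 317 mm, which satisfies the 249 mm minimum.
21 risers give 20 treads; going = 20 × 317 = 6340 mm.

6340 mm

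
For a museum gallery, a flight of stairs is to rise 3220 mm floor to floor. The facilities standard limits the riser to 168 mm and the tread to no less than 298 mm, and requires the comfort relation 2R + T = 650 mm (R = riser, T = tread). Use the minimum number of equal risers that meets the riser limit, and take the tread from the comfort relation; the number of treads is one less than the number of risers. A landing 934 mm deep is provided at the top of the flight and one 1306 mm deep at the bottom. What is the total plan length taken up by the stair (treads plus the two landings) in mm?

3220 / 168 = 19.17, so 20 risers are needed.
Riser R = 3220 / 20 = 161 mm, within the 168 mm limit.
Tread T = 650 − 2 × 161 = 328 mm (≥ 298 mm).
Going = (20 − 1) × 328 = 6232 mm.
Enclosure = 6232 + 934 + 1306 = 8472 mm.

8472 mm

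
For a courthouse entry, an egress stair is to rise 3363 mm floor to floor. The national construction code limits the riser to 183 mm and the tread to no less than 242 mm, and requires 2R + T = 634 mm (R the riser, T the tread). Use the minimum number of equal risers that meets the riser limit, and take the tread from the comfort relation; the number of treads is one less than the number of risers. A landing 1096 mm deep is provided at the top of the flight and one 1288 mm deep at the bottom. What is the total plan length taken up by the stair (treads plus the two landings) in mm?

At most 183 each: 3363/183 = 18.38, giving 19 risers.
Riser R = 3363 / 19 = 177 mm, within the 183 mm limit.
From 2R + T = 634: T = 634 − 354 = 280 mm.
19 risers give 18 treads; going = 18 × 280 = 5040 mm.
Enclosure = 5040 + 1096 + 1288 = 7424 mm.

7424 mm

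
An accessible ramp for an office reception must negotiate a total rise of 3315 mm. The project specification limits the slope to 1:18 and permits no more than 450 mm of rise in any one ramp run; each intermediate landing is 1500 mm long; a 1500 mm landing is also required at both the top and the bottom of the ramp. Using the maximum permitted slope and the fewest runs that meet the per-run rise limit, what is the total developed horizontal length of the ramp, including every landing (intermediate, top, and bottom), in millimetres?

3315 / 450 = 7.37, so 8 ramp runs are needed. That means 7 intermediate landings.
Ramp run (horizontal) at 1:18: 3315 × 18 = 59670 mm.
7 intermediate landings contribute 7 × 1500 = 10500 mm.
Top and bottom landings: 2 × 1500 = 3000 mm.
Total = 59670 + 10500 + 3000 = 73170 mm.

73170 mm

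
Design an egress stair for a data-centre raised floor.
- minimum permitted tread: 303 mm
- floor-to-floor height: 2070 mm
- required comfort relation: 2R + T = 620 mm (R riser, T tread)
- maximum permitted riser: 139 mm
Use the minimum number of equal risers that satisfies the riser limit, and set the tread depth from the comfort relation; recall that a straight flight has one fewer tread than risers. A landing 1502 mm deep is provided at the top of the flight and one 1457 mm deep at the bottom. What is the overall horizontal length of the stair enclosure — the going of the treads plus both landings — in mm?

7775 mm

At most 139 each: 2070/139 = 14.89, giving 15 risers.
R = 2070 ÷ 15 = 138 mm.
T = 620 − 2·138 = 344 mm, which satisfies the 303 mm minimum.
Treads = 15 − 1 = 14; going = 14 × 344 = 4816 mm.
Enclosure = 4816 + 1502 + 1457 = 7775 mm.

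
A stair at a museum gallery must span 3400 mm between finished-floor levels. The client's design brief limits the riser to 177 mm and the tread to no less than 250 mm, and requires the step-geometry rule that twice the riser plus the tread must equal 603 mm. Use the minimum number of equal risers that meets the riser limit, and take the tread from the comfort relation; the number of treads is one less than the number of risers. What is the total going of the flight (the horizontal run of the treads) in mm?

At most 177 each: 3400/177 = 19.21, giving 20 risers.
Riser R = 3400 / 20 = 170 mm, within the 177 mm limit.
T = 603 − 2·170 = 263 mm, which satisfies the 250 mm minimum.
20 risers give 19 treads; going = 19 × 263 = 4997 mm.

4997 mm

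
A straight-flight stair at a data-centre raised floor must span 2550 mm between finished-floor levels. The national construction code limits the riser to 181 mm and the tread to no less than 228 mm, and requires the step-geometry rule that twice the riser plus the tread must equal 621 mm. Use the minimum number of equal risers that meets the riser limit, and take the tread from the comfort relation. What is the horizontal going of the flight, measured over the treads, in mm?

2550 / 181 = 14.088 → round up to 15 risers.
Riser R = 2550 / 15 = 170 mm, within the 181 mm limit.
Tread T = 621 − 2 × 170 = 281 mm (≥ 228 mm).
Going = (15 − 1) × 281 = 3934 mm.

3934 mm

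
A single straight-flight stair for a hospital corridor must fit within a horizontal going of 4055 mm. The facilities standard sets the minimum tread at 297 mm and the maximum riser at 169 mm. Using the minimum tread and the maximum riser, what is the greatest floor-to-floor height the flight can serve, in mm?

2366 mm

Treads that fit: ⌊4055 / 297⌋ = 13.
Risers = treads + 1 = 14.
Maximum height = 14 × 169 = 2366 mm.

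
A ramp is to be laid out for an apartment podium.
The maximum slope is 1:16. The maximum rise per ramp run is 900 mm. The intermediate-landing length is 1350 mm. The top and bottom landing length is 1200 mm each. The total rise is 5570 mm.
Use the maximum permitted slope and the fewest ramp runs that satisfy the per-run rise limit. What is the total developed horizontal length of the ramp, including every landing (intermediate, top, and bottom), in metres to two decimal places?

99.62 m

⌈5570/900⌉ = 7 ramp runs. That means 6 intermediate landings.
Ramp run (horizontal) at 1:16: 5570 × 16 = 89120 mm.
Intermediate landings: 6 × 1350 = 8100 mm.
Top and bottom landings: 2 × 1200 = 2400 mm.
Total = 89120 + 8100 + 2400 = 99620 mm.
= 99.62 m.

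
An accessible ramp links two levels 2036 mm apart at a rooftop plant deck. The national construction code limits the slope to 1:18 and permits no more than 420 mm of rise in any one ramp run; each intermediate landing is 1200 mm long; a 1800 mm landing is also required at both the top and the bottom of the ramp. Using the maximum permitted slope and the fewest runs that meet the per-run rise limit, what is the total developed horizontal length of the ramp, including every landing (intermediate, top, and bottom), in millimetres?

45048 mm

⌈2036/420⌉ = 5 ramp runs. That means 4 intermediate landings.
Horizontal run for 2036 mm of rise at 1:18 is 2036 × 18 = 36648 mm.
4 intermediate landings contribute 4 × 1200 = 4800 mm.
Top and bottom landings: 2 × 1800 = 3600 mm.
Total = 36648 + 4800 + 3600 = 45048 mm.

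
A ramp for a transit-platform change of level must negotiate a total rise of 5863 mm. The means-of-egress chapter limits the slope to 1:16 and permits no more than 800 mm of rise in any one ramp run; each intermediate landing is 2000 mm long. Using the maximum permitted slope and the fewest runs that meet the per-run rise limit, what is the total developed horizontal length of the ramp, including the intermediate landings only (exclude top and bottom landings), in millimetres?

At most 800 each: 5863/800 = 7.33, giving 8 ramp runs. That means 7 intermediate landings.
Ramp run (horizontal) at 1:16: 5863 × 16 = 93808 mm.
7 intermediate landings contribute 7 × 2000 = 14000 mm.
Developed length = 93808 + 14000 = 107808 mm.

107808 mm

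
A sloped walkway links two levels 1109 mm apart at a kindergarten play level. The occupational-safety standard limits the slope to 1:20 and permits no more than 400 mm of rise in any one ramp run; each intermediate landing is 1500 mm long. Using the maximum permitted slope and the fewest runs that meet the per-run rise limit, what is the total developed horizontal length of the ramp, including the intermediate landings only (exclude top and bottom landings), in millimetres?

25180 mm

1109 / 400 = 2.772 → round up to 3 ramp runs. That means 2 intermediate landings.
Ramp run (horizontal) at 1:20: 1109 × 20 = 22180 mm.
2 intermediate landings contribute 2 × 1500 = 3000 mm.
Developed length = 22180 + 3000 = 25180 mm.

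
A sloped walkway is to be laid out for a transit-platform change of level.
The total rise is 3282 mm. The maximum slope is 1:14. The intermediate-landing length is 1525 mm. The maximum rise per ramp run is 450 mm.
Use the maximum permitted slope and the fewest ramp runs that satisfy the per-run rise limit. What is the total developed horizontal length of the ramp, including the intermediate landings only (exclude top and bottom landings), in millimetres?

3282 / 450 = 7.29, so 8 ramp runs are needed. That means 7 intermediate landings.
Ramp run (horizontal) at 1:14: 3282 × 14 = 45948 mm.
7 intermediate landings contribute 7 × 1525 = 10675 mm.
Developed length = 45948 + 10675 = 56623 mm.

56623 mm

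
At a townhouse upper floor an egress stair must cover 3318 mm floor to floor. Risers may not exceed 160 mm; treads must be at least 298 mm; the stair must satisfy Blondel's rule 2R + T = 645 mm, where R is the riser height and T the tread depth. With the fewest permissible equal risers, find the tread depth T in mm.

3318 / 160 = 20.738 → round up to 21 risers.
Each riser is 3318/21 = 158 mm (≤ 160 mm).
T = 645 − 2·158 = 329 mm, which satisfies the 298 mm minimum.

329 mm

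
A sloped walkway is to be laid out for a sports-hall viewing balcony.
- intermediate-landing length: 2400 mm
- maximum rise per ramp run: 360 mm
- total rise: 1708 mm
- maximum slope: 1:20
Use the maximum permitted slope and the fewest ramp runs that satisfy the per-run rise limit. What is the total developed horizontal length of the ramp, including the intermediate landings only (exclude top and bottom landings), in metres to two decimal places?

43.76 m

1708 / 360 = 4.744 → round up to 5 ramp runs. That means 4 intermediate landings.
Horizontal run for 1708 mm of rise at 1:20 is 1708 × 20 = 34160 mm.
Intermediate landings: 4 × 2400 = 9600 mm.
Developed length = 34160 + 9600 = 43760 mm.
= 43.76 m.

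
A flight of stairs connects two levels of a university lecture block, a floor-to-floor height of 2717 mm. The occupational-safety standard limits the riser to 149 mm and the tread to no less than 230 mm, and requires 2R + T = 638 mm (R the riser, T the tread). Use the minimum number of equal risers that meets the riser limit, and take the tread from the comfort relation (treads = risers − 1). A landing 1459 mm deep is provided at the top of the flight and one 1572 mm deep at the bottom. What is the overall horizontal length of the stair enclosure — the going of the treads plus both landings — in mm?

9367 mm

At most 149 each: 2717/149 = 18.23, giving 19 risers.
R = 2717 ÷ 19 = 143 mm.
T = 638 − 2·143 = 352 mm, which satisfies the 230 mm minimum.
19 risers give 18 treads; going = 18 × 352 = 6336 mm.
Enclosure = 6336 + 1459 + 1572 = 9367 mm.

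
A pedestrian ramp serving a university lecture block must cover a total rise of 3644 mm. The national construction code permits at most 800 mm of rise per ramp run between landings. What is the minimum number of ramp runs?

⌈3644/800⌉ = 5 ramp runs.

5 runs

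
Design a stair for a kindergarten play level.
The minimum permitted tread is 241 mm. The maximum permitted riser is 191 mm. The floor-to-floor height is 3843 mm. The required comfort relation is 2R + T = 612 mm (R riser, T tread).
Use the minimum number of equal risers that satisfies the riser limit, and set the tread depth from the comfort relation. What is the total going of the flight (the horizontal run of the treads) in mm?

3843 / 191 = 20.120 → round up to 21 risers.
Each riser is 3843/21 = 183 mm (≤ 191 mm).
From 2R + T = 612: T = 612 − 366 = 246 mm.
21 risers give 20 treads; going = 20 × 246 = 4920 mm.

4920 mm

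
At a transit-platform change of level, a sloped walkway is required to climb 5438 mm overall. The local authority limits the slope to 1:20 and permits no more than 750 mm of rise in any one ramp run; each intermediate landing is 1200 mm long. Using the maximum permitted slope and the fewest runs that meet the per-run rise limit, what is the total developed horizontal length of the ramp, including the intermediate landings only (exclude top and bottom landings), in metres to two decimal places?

117.16 m

5438 / 750 = 7.251 → round up to 8 ramp runs. That means 7 intermediate landings.
Horizontal run for 5438 mm of rise at 1:20 is 5438 × 20 = 108760 mm.
Intermediate landings: 7 × 1200 = 8400 mm.
Total developed length = 108760 + 8400 = 117160 mm.
= 117.16 m.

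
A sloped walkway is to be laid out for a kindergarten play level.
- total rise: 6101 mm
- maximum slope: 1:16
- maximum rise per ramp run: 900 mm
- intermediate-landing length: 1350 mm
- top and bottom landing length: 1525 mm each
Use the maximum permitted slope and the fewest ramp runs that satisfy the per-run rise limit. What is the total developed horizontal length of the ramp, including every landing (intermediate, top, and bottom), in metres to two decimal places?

6101 / 900 = 6.779 → round up to 7 ramp runs. That means 6 intermediate landings.
Ramp run (horizontal) at 1:16: 6101 × 16 = 97616 mm.
Intermediate landings: 6 × 1350 = 8100 mm.
Top and bottom landings: 2 × 1525 = 3050 mm.
Total = 97616 + 8100 + 3050 = 108766 mm.
= 108.77 m.

108.77 m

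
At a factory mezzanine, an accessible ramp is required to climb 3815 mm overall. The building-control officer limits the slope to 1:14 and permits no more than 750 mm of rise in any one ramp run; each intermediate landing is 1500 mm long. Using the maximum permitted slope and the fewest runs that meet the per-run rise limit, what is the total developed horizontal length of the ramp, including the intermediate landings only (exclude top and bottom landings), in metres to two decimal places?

⌈3815/750⌉ = 6 ramp runs. That means 5 intermediate landings.
Horizontal run for 3815 mm of rise at 1:14 is 3815 × 14 = 53410 mm.
5 intermediate landings contribute 5 × 1500 = 7500 mm.
Developed length = 53410 + 7500 = 60910 mm.
= 60.91 m.

60.91 m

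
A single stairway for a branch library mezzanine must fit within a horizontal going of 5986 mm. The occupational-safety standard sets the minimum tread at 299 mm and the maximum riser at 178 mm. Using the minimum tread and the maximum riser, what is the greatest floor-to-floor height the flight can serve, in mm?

3738 mm

5986 / 299 = 20.02, so 20 treads fit.
Risers = treads + 1 = 21.
Maximum height = 21 × 178 = 3738 mm.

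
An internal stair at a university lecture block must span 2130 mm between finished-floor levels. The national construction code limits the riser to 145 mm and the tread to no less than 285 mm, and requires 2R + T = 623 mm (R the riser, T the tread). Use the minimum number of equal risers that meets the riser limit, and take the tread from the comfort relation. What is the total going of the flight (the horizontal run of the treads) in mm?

At most 145 each: 2130/145 = 14.69, giving 15 risers.
Riser R = 2130 / 15 = 142 mm, within the 145 mm limit.
T = 623 − 2·142 = 339 mm, which satisfies the 285 mm minimum.
15 risers give 14 treads; going = 14 × 339 = 4746 mm.

4746 mm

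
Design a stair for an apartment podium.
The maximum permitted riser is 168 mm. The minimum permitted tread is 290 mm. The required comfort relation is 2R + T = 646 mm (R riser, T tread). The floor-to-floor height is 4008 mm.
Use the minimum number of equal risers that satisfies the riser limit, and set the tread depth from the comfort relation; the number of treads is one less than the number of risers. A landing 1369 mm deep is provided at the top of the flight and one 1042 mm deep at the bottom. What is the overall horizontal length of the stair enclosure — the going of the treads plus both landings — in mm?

⌈4008/168⌉ = 24 risers.
Riser R = 4008 / 24 = 167 mm, within the 168 mm limit.
From 2R + T = 646: T = 646 − 334 = 312 mm.
24 risers give 23 treads; going = 23 × 312 = 7176 mm.
Enclosure = 7176 + 1369 + 1042 = 9587 mm.

9587 mm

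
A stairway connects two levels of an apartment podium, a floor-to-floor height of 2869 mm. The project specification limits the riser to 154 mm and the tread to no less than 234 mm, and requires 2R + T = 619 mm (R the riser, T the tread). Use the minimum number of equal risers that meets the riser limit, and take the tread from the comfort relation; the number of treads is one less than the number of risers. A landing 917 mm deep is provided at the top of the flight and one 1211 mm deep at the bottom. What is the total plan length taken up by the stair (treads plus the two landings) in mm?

At most 154 each: 2869/154 = 18.63, giving 19 risers.
Each riser is 2869/19 = 151 mm (≤ 154 mm).
From 2R + T = 619: T = 619 − 302 = 317 mm.
Treads = 19 − 1 = 18; going = 18 × 317 = 5706 mm.
Add landings: 5706 + 917 + 1211 = 7834 mm.

7834 mm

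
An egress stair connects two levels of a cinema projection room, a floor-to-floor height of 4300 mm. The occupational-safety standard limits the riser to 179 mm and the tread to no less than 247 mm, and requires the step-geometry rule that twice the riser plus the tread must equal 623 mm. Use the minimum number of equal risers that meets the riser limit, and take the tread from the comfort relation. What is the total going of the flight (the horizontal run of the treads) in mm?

6696 mm

4300 / 179 = 24.022 → round up to 25 risers.
Riser R = 4300 / 25 = 172 mm, within the 179 mm limit.
T = 623 − 2·172 = 279 mm, which satisfies the 247 mm minimum.
25 risers give 24 treads; going = 24 × 279 = 6696 mm.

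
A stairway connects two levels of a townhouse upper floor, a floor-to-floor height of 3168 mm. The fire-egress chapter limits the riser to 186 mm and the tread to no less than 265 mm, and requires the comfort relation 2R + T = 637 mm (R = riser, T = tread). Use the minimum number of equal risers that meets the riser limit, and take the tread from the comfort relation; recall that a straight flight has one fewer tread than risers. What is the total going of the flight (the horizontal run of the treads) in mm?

⌈3168/186⌉ = 18 risers.
R = 3168 ÷ 18 = 176 mm.
From 2R + T = 637: T = 637 − 352 = 285 mm.
18 risers give 17 treads; going = 17 × 285 = 4845 mm.

4845 mm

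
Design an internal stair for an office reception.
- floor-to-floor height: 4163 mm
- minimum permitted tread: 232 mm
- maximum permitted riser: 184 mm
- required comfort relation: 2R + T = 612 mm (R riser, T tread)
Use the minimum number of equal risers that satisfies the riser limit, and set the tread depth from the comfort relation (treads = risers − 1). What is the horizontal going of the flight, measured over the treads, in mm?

⌈4163/184⌉ = 23 risers.
Riser R = 4163 / 23 = 181 mm, within the 184 mm limit.
From 2R + T = 612: T = 612 − 362 = 250 mm.
Going = (23 − 1) × 250 = 5500 mm.

5500 mm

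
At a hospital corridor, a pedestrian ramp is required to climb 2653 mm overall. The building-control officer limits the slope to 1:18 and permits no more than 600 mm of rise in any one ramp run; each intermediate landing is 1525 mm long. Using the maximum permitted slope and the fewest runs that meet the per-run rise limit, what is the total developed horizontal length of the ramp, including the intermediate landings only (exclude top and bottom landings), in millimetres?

At most 600 each: 2653/600 = 4.42, giving 5 ramp runs. That means 4 intermediate landings.
Ramp run (horizontal) at 1:18: 2653 × 18 = 47754 mm.
Intermediate landings: 4 × 1525 = 6100 mm.
Developed length = 47754 + 6100 = 53854 mm.

53854 mm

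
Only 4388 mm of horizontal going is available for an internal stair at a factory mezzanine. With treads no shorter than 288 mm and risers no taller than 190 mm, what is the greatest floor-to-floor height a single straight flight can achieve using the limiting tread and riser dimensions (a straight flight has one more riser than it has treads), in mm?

4388 / 288 = 15.24, so 15 treads fit.
Risers = treads + 1 = 16.
Maximum height = 16 × 190 = 3040 mm.

3040 mm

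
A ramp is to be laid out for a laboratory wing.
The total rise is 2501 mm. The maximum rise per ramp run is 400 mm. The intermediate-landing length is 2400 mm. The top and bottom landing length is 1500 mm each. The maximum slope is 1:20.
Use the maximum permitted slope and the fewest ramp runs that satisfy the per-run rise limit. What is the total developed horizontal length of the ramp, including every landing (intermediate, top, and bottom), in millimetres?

2501 / 400 = 6.25, so 7 ramp runs are needed. That means 6 intermediate landings.
Ramp run (horizontal) at 1:20: 2501 × 20 = 50020 mm.
6 intermediate landings contribute 6 × 2400 = 14400 mm.
Top and bottom landings: 2 × 1500 = 3000 mm.
Total = 50020 + 14400 + 3000 = 67420 mm.

67420 mm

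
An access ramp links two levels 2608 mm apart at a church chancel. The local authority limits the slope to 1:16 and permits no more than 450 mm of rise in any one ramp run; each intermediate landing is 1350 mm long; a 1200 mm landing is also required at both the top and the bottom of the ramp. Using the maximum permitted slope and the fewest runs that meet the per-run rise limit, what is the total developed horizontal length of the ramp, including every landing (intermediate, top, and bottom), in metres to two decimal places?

⌈2608/450⌉ = 6 ramp runs. That means 5 intermediate landings.
Ramp run (horizontal) at 1:16: 2608 × 16 = 41728 mm.
5 intermediate landings contribute 5 × 1350 = 6750 mm.
Top and bottom landings: 2 × 1200 = 2400 mm.
Total = 41728 + 6750 + 2400 = 50878 mm.
= 50.88 m.

50.88 m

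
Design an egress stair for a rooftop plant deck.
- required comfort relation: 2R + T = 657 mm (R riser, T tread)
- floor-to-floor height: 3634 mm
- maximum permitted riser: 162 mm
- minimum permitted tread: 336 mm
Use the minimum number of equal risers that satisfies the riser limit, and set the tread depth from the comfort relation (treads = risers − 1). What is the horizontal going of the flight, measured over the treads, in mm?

7502 mm

3634 / 162 = 22.432 → round up to 23 risers.
Riser R = 3634 / 23 = 158 mm, within the 162 mm limit.
Tread T = 657 − 2 × 158 = 341 mm (≥ 336 mm).
Going = (23 − 1) × 341 = 7502 mm.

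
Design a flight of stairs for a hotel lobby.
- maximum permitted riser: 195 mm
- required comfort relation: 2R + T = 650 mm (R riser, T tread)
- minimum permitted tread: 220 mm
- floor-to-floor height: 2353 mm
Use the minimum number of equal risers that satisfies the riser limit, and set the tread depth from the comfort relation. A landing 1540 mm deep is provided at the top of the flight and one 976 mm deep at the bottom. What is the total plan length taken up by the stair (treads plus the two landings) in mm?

At most 195 each: 2353/195 = 12.07, giving 13 risers.
Each riser is 2353/13 = 181 mm (≤ 195 mm).
From 2R + T = 650: T = 650 − 362 = 288 mm.
13 risers give 12 treads; going = 12 × 288 = 3456 mm.
Add landings: 3456 + 1540 + 976 = 5972 mm.

5972 mm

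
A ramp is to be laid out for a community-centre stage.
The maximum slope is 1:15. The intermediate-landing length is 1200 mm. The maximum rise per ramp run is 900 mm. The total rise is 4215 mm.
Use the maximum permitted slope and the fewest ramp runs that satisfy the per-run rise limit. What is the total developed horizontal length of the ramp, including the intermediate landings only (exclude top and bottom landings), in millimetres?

68025 mm

4215 / 900 = 4.683 → round up to 5 ramp runs. That means 4 intermediate landings.
Ramp run (horizontal) at 1:15: 4215 × 15 = 63225 mm.
Intermediate landings: 4 × 1200 = 4800 mm.
Developed length = 63225 + 4800 = 68025 mm.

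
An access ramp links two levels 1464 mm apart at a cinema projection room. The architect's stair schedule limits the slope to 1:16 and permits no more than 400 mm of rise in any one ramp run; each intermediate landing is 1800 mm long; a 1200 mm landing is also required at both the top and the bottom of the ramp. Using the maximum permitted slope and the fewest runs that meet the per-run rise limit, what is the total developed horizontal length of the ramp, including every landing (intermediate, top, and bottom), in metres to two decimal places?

31.22 m

⌈1464/400⌉ = 4 ramp runs. That means 3 intermediate landings.
Horizontal run for 1464 mm of rise at 1:16 is 1464 × 16 = 23424 mm.
3 intermediate landings contribute 3 × 1800 = 5400 mm.
Top and bottom landings: 2 × 1200 = 2400 mm.
Total = 23424 + 5400 + 2400 = 31224 mm.
= 31.22 m.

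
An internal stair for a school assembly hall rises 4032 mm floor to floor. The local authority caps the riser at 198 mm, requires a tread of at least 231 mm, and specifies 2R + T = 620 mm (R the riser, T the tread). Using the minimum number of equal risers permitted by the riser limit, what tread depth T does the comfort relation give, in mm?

236 mm

At most 198 each: 4032/198 = 20.36, giving 21 risers.
Riser R = 4032 / 21 = 192 mm, within the 198 mm limit.
T = 620 − 2·192 = 236 mm, which satisfies the 231 mm minimum.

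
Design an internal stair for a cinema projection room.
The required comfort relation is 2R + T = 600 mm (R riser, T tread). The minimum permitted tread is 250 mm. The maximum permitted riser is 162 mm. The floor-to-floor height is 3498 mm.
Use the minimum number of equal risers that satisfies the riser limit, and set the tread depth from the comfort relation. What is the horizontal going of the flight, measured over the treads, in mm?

5922 mm

⌈3498/162⌉ = 22 risers.
Riser R = 3498 / 22 = 159 mm, within the 162 mm limit.
From 2R + T = 600: T = 600 − 318 = 282 mm.
Treads = 22 − 1 = 21; going = 21 × 282 = 5922 mm.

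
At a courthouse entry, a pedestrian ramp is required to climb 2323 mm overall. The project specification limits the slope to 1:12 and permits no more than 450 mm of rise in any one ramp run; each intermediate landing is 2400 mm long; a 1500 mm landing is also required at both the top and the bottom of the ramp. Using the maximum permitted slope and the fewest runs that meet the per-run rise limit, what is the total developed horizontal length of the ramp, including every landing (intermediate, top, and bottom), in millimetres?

2323 / 450 = 5.162 → round up to 6 ramp runs. That means 5 intermediate landings.
Ramp run (horizontal) at 1:12: 2323 × 12 = 27876 mm.
5 intermediate landings contribute 5 × 2400 = 12000 mm.
Top and bottom landings: 2 × 1500 = 3000 mm.
Total = 27876 + 12000 + 3000 = 42876 mm.

42876 mm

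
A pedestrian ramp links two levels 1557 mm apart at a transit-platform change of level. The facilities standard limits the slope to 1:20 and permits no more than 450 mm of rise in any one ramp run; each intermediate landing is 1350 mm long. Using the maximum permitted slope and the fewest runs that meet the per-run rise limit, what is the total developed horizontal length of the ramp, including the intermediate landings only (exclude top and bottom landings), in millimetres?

35190 mm

1557 / 450 = 3.46, so 4 ramp runs are needed. That means 3 intermediate landings.
Horizontal run for 1557 mm of rise at 1:20 is 1557 × 20 = 31140 mm.
3 intermediate landings contribute 3 × 1350 = 4050 mm.
Developed length = 31140 + 4050 = 35190 mm.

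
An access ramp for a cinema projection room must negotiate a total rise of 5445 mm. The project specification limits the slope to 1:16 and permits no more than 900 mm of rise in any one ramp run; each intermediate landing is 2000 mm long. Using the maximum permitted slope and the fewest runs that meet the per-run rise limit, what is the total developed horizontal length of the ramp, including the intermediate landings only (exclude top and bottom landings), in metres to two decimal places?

5445 / 900 = 6.05, so 7 ramp runs are needed. That means 6 intermediate landings.
Ramp run (horizontal) at 1:16: 5445 × 16 = 87120 mm.
Intermediate landings: 6 × 2000 = 12000 mm.
Total developed length = 87120 + 12000 = 99120 mm.
= 99.12 m.

99.12 m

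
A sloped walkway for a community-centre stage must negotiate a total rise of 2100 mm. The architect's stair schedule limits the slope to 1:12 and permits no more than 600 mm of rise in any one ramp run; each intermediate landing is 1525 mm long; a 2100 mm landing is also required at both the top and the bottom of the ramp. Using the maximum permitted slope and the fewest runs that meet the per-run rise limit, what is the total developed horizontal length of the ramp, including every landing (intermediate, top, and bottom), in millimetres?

33975 mm

2100 / 600 = 3.500 → round up to 4 ramp runs. That means 3 intermediate landings.
Horizontal run for 2100 mm of rise at 1:12 is 2100 × 12 = 25200 mm.
3 intermediate landings contribute 3 × 1525 = 4575 mm.
Top and bottom landings: 2 × 2100 = 4200 mm.
Total = 25200 + 4575 + 4200 = 33975 mm.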